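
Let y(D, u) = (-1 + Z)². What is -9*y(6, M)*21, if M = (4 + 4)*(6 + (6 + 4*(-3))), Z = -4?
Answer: -4725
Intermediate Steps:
M = 0 (M = 8*(6 + (6 - 12)) = 8*(6 - 6) = 8*0 = 0)
y(D, u) = 25 (y(D, u) = (-1 - 4)² = (-5)² = 25)
-9*y(6, M)*21 = -9*25*21 = -225*21 = -4725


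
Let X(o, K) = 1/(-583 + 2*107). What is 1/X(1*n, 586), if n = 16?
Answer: -369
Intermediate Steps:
X(o, K) = -1/369 (X(o, K) = 1/(-583 + 214) = 1/(-369) = -1/369)
1/X(1*n, 586) = 1/(-1/369) = -369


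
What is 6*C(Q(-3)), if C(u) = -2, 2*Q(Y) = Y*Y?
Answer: -12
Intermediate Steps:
Q(Y) = Y²/2 (Q(Y) = (Y*Y)/2 = Y²/2)
6*C(Q(-3)) = 6*(-2) = -12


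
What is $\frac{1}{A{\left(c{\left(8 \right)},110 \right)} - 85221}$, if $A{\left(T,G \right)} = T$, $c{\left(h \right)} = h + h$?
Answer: $- \frac{1}{85205} \approx -1.1736 \cdot 10^{-5}$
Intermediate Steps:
$c{\left(h \right)} = 2 h$
$\frac{1}{A{\left(c{\left(8 \right)},110 \right)} - 85221} = \frac{1}{2 \cdot 8 - 85221} = \frac{1}{16 - 85221} = \frac{1}{-85205} = - \frac{1}{85205}$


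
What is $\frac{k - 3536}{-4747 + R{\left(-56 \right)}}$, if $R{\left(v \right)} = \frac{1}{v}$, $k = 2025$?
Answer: $\frac{84616}{265833} \approx 0.31831$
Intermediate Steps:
$\frac{k - 3536}{-4747 + R{\left(-56 \right)}} = \frac{2025 - 3536}{-4747 + \frac{1}{-56}} = - \frac{1511}{-4747 - \frac{1}{56}} = - \frac{1511}{- \frac{265833}{56}} = \left(-1511\right) \left(- \frac{56}{265833}\right) = \frac{84616}{265833}$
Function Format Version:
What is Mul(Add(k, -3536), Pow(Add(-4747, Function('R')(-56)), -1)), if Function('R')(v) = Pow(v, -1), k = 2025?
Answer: Rational(84616, 265833) ≈ 0.31831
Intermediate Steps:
Mul(Add(k, -3536), Pow(Add(-4747, Function('R')(-56)), -1)) = Mul(Add(2025, -3536), Pow(Add(-4747, Pow(-56, -1)), -1)) = Mul(-1511, Pow(Add(-4747, Rational(-1, 56)), -1)) = Mul(-1511, Pow(Rational(-265833, 56), -1)) = Mul(-1511, Rational(-56, 265833)) = Rational(84616, 265833)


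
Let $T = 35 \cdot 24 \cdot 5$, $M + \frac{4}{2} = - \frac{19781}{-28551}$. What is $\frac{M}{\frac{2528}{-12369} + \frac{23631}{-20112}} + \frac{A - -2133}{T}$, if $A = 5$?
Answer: $\frac{4296715094587}{2949588245100} \approx 1.4567$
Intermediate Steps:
$M = - \frac{37321}{28551}$ ($M = -2 - \frac{19781}{-28551} = -2 - - \frac{19781}{28551} = -2 + \frac{19781}{28551} = - \frac{37321}{28551} \approx -1.3072$)
$T = 4200$ ($T = 840 \cdot 5 = 4200$)
$\frac{M}{\frac{2528}{-12369} + \frac{23631}{-20112}} + \frac{A - -2133}{T} = - \frac{37321}{28551 \left(\frac{2528}{-12369} + \frac{23631}{-20112}\right)} + \frac{5 - -2133}{4200} = - \frac{37321}{28551 \left(2528 \left(- \frac{1}{12369}\right) + 23631 \left(- \frac{1}{20112}\right)\right)} + \left(5 + 2133\right) \frac{1}{4200} = - \frac{37321}{28551 \left(- \frac{2528}{12369} - \frac{7877}{6704}\right)} + 2138 \cdot \frac{1}{4200} = - \frac{37321}{28551 \left(- \frac{114378325}{82921776}\right)} + \frac{1069}{2100} = \left(- \frac{37321}{28551}\right) \left(- \frac{82921776}{114378325}\right) + \frac{1069}{2100} = \frac{33276597872}{35114145775} + \frac{1069}{2100} = \frac{4296715094587}{2949588245100}$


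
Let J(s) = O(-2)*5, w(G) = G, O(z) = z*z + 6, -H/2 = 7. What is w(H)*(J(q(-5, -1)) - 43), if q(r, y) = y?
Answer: -98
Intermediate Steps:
H = -14 (H = -2*7 = -14)
O(z) = 6 + z² (O(z) = z² + 6 = 6 + z²)
J(s) = 50 (J(s) = (6 + (-2)²)*5 = (6 + 4)*5 = 10*5 = 50)
w(H)*(J(q(-5, -1)) - 43) = -14*(50 - 43) = -14*7 = -98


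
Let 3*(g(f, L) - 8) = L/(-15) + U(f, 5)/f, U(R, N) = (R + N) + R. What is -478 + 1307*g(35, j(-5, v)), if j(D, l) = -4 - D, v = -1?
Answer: 3427996/315 ≈ 10883.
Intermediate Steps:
U(R, N) = N + 2*R (U(R, N) = (N + R) + R = N + 2*R)
g(f, L) = 8 - L/45 + (5 + 2*f)/(3*f) (g(f, L) = 8 + (L/(-15) + (5 + 2*f)/f)/3 = 8 + (L*(-1/15) + (5 + 2*f)/f)/3 = 8 + (-L/15 + (5 + 2*f)/f)/3 = 8 + (-L/45 + (5 + 2*f)/(3*f)) = 8 - L/45 + (5 + 2*f)/(3*f))
-478 + 1307*g(35, j(-5, v)) = -478 + 1307*((1/45)*(75 + 390*35 - 1*(-4 - 1*(-5))*35)/35) = -478 + 1307*((1/45)*(1/35)*(75 + 13650 - 1*(-4 + 5)*35)) = -478 + 1307*((1/45)*(1/35)*(75 + 13650 - 1*1*35)) = -478 + 1307*((1/45)*(1/35)*(75 + 13650 - 35)) = -478 + 1307*((1/45)*(1/35)*13690) = -478 + 1307*(2738/315) = -478 + 3578566/315 = 3427996/315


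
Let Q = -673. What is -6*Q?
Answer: 4038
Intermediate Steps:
-6*Q = -6*(-673) = 4038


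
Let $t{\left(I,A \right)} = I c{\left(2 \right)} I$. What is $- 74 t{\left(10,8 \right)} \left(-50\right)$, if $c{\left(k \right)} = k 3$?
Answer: $2220000$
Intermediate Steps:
$c{\left(k \right)} = 3 k$
$t{\left(I,A \right)} = 6 I^{2}$ ($t{\left(I,A \right)} = I 3 \cdot 2 I = I 6 I = 6 I I = 6 I^{2}$)
$- 74 t{\left(10,8 \right)} \left(-50\right) = - 74 \cdot 6 \cdot 10^{2} \left(-50\right) = - 74 \cdot 6 \cdot 100 \left(-50\right) = \left(-74\right) 600 \left(-50\right) = \left(-44400\right) \left(-50\right) = 2220000$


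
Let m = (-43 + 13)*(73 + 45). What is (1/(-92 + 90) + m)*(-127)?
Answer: 899287/2 ≈ 4.4964e+5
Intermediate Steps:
m = -3540 (m = -30*118 = -3540)
(1/(-92 + 90) + m)*(-127) = (1/(-92 + 90) - 3540)*(-127) = (1/(-2) - 3540)*(-127) = (-½ - 3540)*(-127) = -7081/2*(-127) = 899287/2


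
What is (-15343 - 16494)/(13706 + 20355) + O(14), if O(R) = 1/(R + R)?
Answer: -857375/953708 ≈ -0.89899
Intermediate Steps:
O(R) = 1/(2*R)
(-15343 - 16494)/(13706 + 20355) + O(14) = (-15343 - 16494)/(13706 + 20355) + (1/2)/14 = -31837/34061 + (1/2)*(1/14) = -31837*1/34061 + 1/28 = -31837/34061 + 1/28 = -857375/953708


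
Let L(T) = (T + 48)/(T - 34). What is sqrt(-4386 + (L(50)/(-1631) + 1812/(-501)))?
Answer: I*sqrt(106338797411646)/155644 ≈ 66.254*I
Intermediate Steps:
L(T) = (48 + T)/(-34 + T)
sqrt(-4386 + (L(50)/(-1631) + 1812/(-501))) = sqrt(-4386 + (((48 + 50)/(-34 + 50))/(-1631) + 1812/(-501))) = sqrt(-4386 + ((98/16)*(-1/1631) + 1812*(-1/501))) = sqrt(-4386 + (((1/16)*98)*(-1/1631) - 604/167)) = sqrt(-4386 + ((49/8)*(-1/1631) - 604/167)) = sqrt(-4386 + (-7/1864 - 604/167)) = sqrt(-4386 - 1127025/311288) = sqrt(-1366436193/311288) = I*sqrt(106338797411646)/155644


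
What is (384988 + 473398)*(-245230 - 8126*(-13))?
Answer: -119823818512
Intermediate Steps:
(384988 + 473398)*(-245230 - 8126*(-13)) = 858386*(-245230 + 105638) = 858386*(-139592) = -119823818512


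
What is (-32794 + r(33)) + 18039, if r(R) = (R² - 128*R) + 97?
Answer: -17793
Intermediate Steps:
r(R) = 97 + R² - 128*R
(-32794 + r(33)) + 18039 = (-32794 + (97 + 33² - 128*33)) + 18039 = (-32794 + (97 + 1089 - 4224)) + 18039 = (-32794 - 3038) + 18039 = -35832 + 18039 = -17793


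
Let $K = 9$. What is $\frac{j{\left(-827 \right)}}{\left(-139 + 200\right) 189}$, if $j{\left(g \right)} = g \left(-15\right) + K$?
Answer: $\frac{4138}{3843} \approx 1.0768$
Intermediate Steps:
$j{\left(g \right)} = 9 - 15 g$ ($j{\left(g \right)} = g \left(-15\right) + 9 = - 15 g + 9 = 9 - 15 g$)
$\frac{j{\left(-827 \right)}}{\left(-139 + 200\right) 189} = \frac{9 - -12405}{\left(-139 + 200\right) 189} = \frac{9 + 12405}{61 \cdot 189} = \frac{12414}{11529} = 12414 \cdot \frac{1}{11529} = \frac{4138}{3843}$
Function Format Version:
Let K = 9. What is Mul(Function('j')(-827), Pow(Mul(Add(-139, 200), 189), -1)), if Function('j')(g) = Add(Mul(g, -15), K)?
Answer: Rational(4138, 3843) ≈ 1.0768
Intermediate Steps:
Function('j')(g) = Add(9, Mul(-15, g)) (Function('j')(g) = Add(Mul(g, -15), 9) = Add(Mul(-15, g), 9) = Add(9, Mul(-15, g)))
Mul(Function('j')(-827), Pow(Mul(Add(-139, 200), 189), -1)) = Mul(Add(9, Mul(-15, -827)), Pow(Mul(Add(-139, 200), 189), -1)) = Mul(Add(9, 12405), Pow(Mul(61, 189), -1)) = Mul(12414, Pow(11529, -1)) = Mul(12414, Rational(1, 11529)) = Rational(4138, 3843)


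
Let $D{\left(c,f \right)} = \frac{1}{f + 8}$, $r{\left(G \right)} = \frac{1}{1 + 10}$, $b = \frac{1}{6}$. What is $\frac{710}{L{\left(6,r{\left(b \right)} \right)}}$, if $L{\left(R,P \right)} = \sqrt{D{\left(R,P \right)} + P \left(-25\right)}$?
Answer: $- \frac{355 i \sqrt{514954}}{526} \approx - 484.31 i$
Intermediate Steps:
$b = \frac{1}{6} \approx 0.16667$
$r{\left(G \right)} = \frac{1}{11}$
$D{\left(c,f \right)} = \frac{1}{8 + f}$
$L{\left(R,P \right)} = \sqrt{\frac{1}{8 + P} - 25 P}$ ($L{\left(R,P \right)} = \sqrt{\frac{1}{8 + P} + P \left(-25\right)} = \sqrt{\frac{1}{8 + P} - 25 P}$)
$\frac{710}{L{\left(6,r{\left(b \right)} \right)}} = \frac{710}{\sqrt{\frac{1 - \frac{25 \left(8 + \frac{1}{11}\right)}{11}}{8 + \frac{1}{11}}}} = \frac{710}{\sqrt{\frac{1 - \frac{25}{11} \cdot \frac{89}{11}}{\frac{89}{11}}}} = \frac{710}{\sqrt{\frac{11 \left(1 - \frac{2225}{121}\right)}{89}}} = \frac{710}{\sqrt{\frac{11}{89} \left(- \frac{2104}{121}\right)}} = \frac{710}{\sqrt{- \frac{2104}{979}}} = \frac{710}{\frac{2}{979} i \sqrt{514954}} = 710 \left(- \frac{i \sqrt{514954}}{1052}\right) = - \frac{355 i \sqrt{514954}}{526}$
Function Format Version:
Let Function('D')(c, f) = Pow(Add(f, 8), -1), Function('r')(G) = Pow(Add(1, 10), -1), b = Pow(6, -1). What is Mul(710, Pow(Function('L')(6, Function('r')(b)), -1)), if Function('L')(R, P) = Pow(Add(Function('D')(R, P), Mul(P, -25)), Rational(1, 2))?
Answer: Mul(Rational(-355, 526), I, Pow(514954, Rational(1, 2))) ≈ Mul(-484.31, I)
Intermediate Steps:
b = Rational(1, 6) ≈ 0.16667
Function('r')(G) = Rational(1, 11) (Function('r')(G) = Pow(11, -1) = Rational(1, 11))
Function('D')(c, f) = Pow(Add(8, f), -1)
Function('L')(R, P) = Pow(Add(Pow(Add(8, P), -1), Mul(-25, P)), Rational(1, 2)) (Function('L')(R, P) = Pow(Add(Pow(Add(8, P), -1), Mul(P, -25)), Rational(1, 2)) = Pow(Add(Pow(Add(8, P), -1), Mul(-25, P)), Rational(1, 2)))
Mul(710, Pow(Function('L')(6, Function('r')(b)), -1)) = Mul(710, Pow(Pow(Mul(Pow(Add(8, Rational(1, 11)), -1), Add(1, Mul(-25, Rational(1, 11), Add(8, Rational(1, 11))))), Rational(1, 2)), -1)) = Mul(710, Pow(Pow(Mul(Pow(Rational(89, 11), -1), Add(1, Mul(-25, Rational(1, 11), Rational(89, 11)))), Rational(1, 2)), -1)) = Mul(710, Pow(Pow(Mul(Rational(11, 89), Add(1, Rational(-2225, 121))), Rational(1, 2)), -1)) = Mul(710, Pow(Pow(Mul(Rational(11, 89), Rational(-2104, 121)), Rational(1, 2)), -1)) = Mul(710, Pow(Pow(Rational(-2104, 979), Rational(1, 2)), -1)) = Mul(710, Pow(Mul(Rational(2, 979), I, Pow(514954, Rational(1, 2))), -1)) = Mul(710, Mul(Rational(-1, 1052), I, Pow(514954, Rational(1, 2)))) = Mul(Rational(-355, 526), I, Pow(514954, Rational(1, 2)))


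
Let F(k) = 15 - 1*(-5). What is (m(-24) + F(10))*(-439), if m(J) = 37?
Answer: -25023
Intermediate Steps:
F(k) = 20 (F(k) = 15 + 5 = 20)
(m(-24) + F(10))*(-439) = (37 + 20)*(-439) = 57*(-439) = -25023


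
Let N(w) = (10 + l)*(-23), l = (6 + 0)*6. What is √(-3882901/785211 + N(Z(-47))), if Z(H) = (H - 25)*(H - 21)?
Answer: I*√655365477340329/785211 ≈ 32.603*I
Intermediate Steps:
l = 36 (l = 6*6 = 36)
Z(H) = (-25 + H)*(-21 + H)
N(w) = -1058 (N(w) = (10 + 36)*(-23) = 46*(-23) = -1058)
√(-3882901/785211 + N(Z(-47))) = √(-3882901/785211 - 1058) = √(-834636139/785211) = I*√655365477340329/785211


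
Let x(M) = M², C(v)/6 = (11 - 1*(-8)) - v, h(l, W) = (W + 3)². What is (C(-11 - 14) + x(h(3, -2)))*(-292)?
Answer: -77380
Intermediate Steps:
h(l, W) = (3 + W)²
C(v) = 114 - 6*v (C(v) = 6*((11 - 1*(-8)) - v) = 6*((11 + 8) - v) = 6*(19 - v) = 114 - 6*v)
(C(-11 - 14) + x(h(3, -2)))*(-292) = ((114 - 6*(-11 - 14)) + ((3 - 2)²)²)*(-292) = ((114 - 6*(-25)) + (1²)²)*(-292) = ((114 + 150) + 1²)*(-292) = (264 + 1)*(-292) = 265*(-292) = -77380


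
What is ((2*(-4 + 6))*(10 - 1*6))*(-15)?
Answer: -240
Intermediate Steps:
((2*(-4 + 6))*(10 - 1*6))*(-15) = ((2*2)*(10 - 6))*(-15) = (4*4)*(-15) = 16*(-15) = -240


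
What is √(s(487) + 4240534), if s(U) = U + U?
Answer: 2*√1060377 ≈ 2059.5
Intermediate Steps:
s(U) = 2*U
√(s(487) + 4240534) = √(2*487 + 4240534) = √(974 + 4240534) = √4241508 = 2*√1060377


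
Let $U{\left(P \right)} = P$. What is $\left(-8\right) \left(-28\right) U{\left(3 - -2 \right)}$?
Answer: $1120$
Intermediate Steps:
$\left(-8\right) \left(-28\right) U{\left(3 - -2 \right)} = \left(-8\right) \left(-28\right) \left(3 - -2\right) = 224 \left(3 + 2\right) = 224 \cdot 5 = 1120$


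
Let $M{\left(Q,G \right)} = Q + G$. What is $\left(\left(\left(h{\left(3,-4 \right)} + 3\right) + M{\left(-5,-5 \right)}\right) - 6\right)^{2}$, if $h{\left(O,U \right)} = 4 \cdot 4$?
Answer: $9$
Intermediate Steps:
$h{\left(O,U \right)} = 16$
$M{\left(Q,G \right)} = G + Q$
$\left(\left(\left(h{\left(3,-4 \right)} + 3\right) + M{\left(-5,-5 \right)}\right) - 6\right)^{2} = \left(\left(\left(16 + 3\right) - 10\right) - 6\right)^{2} = \left(\left(19 - 10\right) - 6\right)^{2} = \left(9 - 6\right)^{2} = 3^{2} = 9$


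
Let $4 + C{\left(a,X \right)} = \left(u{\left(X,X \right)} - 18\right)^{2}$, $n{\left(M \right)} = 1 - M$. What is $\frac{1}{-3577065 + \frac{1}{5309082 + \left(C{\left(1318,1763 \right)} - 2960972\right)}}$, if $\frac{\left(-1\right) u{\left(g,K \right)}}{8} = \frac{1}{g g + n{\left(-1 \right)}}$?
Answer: $- \frac{22687541027876074942}{81154808946869871285439989} \approx -2.7956 \cdot 10^{-7}$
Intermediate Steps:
$u{\left(g,K \right)} = - \frac{8}{2 + g^{2}}$ ($u{\left(g,K \right)} = - \frac{8}{g g + \left(1 - -1\right)} = - \frac{8}{g^{2} + \left(1 + 1\right)} = - \frac{8}{g^{2} + 2} = - \frac{8}{2 + g^{2}}$)
$C{\left(a,X \right)} = -4 + \left(-18 - \frac{8}{2 + X^{2}}\right)^{2}$ ($C{\left(a,X \right)} = -4 + \left(- \frac{8}{2 + X^{2}} - 18\right)^{2} = -4 + \left(-18 - \frac{8}{2 + X^{2}}\right)^{2}$)
$\frac{1}{-3577065 + \frac{1}{5309082 + \left(C{\left(1318,1763 \right)} - 2960972\right)}} = \frac{1}{-3577065 + \frac{1}{5309082 - \left(2960976 - \left(18 + \frac{8}{2 + 1763^{2}}\right)^{2}\right)}} = \frac{1}{-3577065 + \frac{1}{5309082 - \left(2960976 - \left(18 + \frac{8}{2 + 3108169}\right)^{2}\right)}} = \frac{1}{-3577065 + \frac{1}{5309082 - \left(2960976 - \left(18 + \frac{8}{3108171}\right)^{2}\right)}} = \frac{1}{-3577065 + \frac{1}{5309082 - \left(2960976 - \frac{3130076431891396}{9660726965241}\right)}} = \frac{1}{-3577065 + \frac{1}{5309082 + \left(\left(-4 + \frac{3130076431891396}{9660726965241}\right) - 2960972\right)}} = \frac{1}{-3577065 + \frac{1}{5309082 + \left(\frac{3091433524030432}{9660726965241} - 2960972\right)}} = \frac{1}{-3577065 + \frac{1}{5309082 - \frac{28602050610199543820}{9660726965241}}} = \frac{1}{-3577065 + \frac{1}{\frac{22687541027876074942}{9660726965241}}} = \frac{1}{-3577065 + \frac{9660726965241}{22687541027876074942}} = \frac{1}{- \frac{81154808946869871285439989}{22687541027876074942}} = - \frac{22687541027876074942}{81154808946869871285439989}$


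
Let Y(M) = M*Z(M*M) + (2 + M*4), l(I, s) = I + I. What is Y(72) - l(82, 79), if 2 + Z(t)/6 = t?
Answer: 2238750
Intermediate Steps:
Z(t) = -12 + 6*t
l(I, s) = 2*I
Y(M) = 2 + 4*M + M*(-12 + 6*M²) (Y(M) = M*(-12 + 6*(M*M)) + (2 + M*4) = M*(-12 + 6*M²) + (2 + 4*M) = 2 + 4*M + M*(-12 + 6*M²))
Y(72) - l(82, 79) = (2 - 8*72 + 6*72³) - 2*82 = (2 - 576 + 6*373248) - 1*164 = (2 - 576 + 2239488) - 164 = 2238914 - 164 = 2238750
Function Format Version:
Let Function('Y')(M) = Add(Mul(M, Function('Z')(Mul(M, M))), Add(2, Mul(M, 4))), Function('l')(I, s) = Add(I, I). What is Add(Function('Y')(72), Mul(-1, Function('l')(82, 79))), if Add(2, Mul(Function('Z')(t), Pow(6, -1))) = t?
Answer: 2238750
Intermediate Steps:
Function('Z')(t) = Add(-12, Mul(6, t))
Function('l')(I, s) = Mul(2, I)
Function('Y')(M) = Add(2, Mul(4, M), Mul(M, Add(-12, Mul(6, Pow(M, 2))))) (Function('Y')(M) = Add(Mul(M, Add(-12, Mul(6, Mul(M, M)))), Add(2, Mul(M, 4))) = Add(Mul(M, Add(-12, Mul(6, Pow(M, 2)))), Add(2, Mul(4, M))) = Add(2, Mul(4, M), Mul(M, Add(-12, Mul(6, Pow(M, 2))))))
Add(Function('Y')(72), Mul(-1, Function('l')(82, 79))) = Add(Add(2, Mul(-8, 72), Mul(6, Pow(72, 3))), Mul(-1, Mul(2, 82))) = Add(Add(2, -576, Mul(6, 373248)), Mul(-1, 164)) = Add(Add(2, -576, 2239488), -164) = Add(2238914, -164) = 2238750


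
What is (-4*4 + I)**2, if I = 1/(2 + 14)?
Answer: 65025/256 ≈ 254.00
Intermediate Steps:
I = 1/16 ≈ 0.062500
(-4*4 + I)**2 = (-4*4 + 1/16)**2 = (-16 + 1/16)**2 = (-255/16)**2 = 65025/256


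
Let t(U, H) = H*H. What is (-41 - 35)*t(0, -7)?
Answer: -3724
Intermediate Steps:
t(U, H) = H²
(-41 - 35)*t(0, -7) = (-41 - 35)*(-7)² = -76*49 = -3724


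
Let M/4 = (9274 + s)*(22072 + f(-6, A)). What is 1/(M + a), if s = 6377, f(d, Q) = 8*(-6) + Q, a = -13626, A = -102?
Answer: 1/1372391262 ≈ 7.2866e-10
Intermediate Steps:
f(d, Q) = -48 + Q
M = 1372404888 (M = 4*((9274 + 6377)*(22072 + (-48 - 102))) = 4*(15651*(22072 - 150)) = 4*(15651*21922) = 4*343101222 = 1372404888)
1/(M + a) = 1/(1372404888 - 13626) = 1/1372391262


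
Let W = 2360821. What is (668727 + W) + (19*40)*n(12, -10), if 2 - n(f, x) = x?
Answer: 3038668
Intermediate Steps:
n(f, x) = 2 - x
(668727 + W) + (19*40)*n(12, -10) = (668727 + 2360821) + (19*40)*(2 - 1*(-10)) = 3029548 + 760*(2 + 10) = 3029548 + 760*12 = 3029548 + 9120 = 3038668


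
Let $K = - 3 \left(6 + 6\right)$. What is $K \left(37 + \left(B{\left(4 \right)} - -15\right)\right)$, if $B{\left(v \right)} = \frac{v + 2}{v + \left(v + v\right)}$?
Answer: $-1890$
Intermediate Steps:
$B{\left(v \right)} = \frac{2 + v}{3 v}$ ($B{\left(v \right)} = \frac{2 + v}{v + 2 v} = \frac{2 + v}{3 v}$)
$K = -36$ ($K = \left(-3\right) 12 = -36$)
$K \left(37 + \left(B{\left(4 \right)} - -15\right)\right) = - 36 \left(37 + \left(\frac{2 + 4}{3 \cdot 4} - -15\right)\right) = - 36 \left(37 + \left(\frac{1}{3} \cdot \frac{1}{4} \cdot 6 + 15\right)\right) = - 36 \left(37 + \left(\frac{1}{2} + 15\right)\right) = - 36 \left(37 + \frac{31}{2}\right) = \left(-36\right) \frac{105}{2} = -1890$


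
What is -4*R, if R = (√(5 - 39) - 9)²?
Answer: -188 + 72*I*√34 ≈ -188.0 + 419.83*I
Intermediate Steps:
R = (-9 + I*√34)² (R = (√(-34) - 9)² = (I*√34 - 9)² = (-9 + I*√34)² ≈ 47.0 - 104.96*I)
-4*R = -4*(9 - I*√34)²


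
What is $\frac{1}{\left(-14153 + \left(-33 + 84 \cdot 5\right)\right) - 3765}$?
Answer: $- \frac{1}{17531} \approx -5.7042 \cdot 10^{-5}$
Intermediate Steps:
$\frac{1}{\left(-14153 + \left(-33 + 84 \cdot 5\right)\right) - 3765} = \frac{1}{\left(-14153 + \left(-33 + 420\right)\right) - 3765} = \frac{1}{\left(-14153 + 387\right) - 3765} = \frac{1}{-13766 - 3765} = \frac{1}{-17531} = - \frac{1}{17531}$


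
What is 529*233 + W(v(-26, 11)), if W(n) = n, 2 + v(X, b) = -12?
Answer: 123243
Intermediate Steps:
v(X, b) = -14 (v(X, b) = -2 - 12 = -14)
529*233 + W(v(-26, 11)) = 529*233 - 14 = 123257 - 14 = 123243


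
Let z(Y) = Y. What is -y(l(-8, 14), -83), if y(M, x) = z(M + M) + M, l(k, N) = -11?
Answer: 33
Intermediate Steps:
y(M, x) = 3*M (y(M, x) = (M + M) + M = 2*M + M = 3*M)
-y(l(-8, 14), -83) = -3*(-11) = -1*(-33) = 33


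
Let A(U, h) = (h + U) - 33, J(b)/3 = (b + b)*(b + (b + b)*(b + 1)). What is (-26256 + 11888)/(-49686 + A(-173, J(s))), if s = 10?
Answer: 3592/9023 ≈ 0.39809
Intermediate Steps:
J(b) = 6*b*(b + 2*b*(1 + b)) (J(b) = 3*((b + b)*(b + (b + b)*(b + 1))) = 3*((2*b)*(b + (2*b)*(1 + b))) = 3*((2*b)*(b + 2*b*(1 + b))) = 3*(2*b*(b + 2*b*(1 + b))) = 6*b*(b + 2*b*(1 + b)))
A(U, h) = -33 + U + h (A(U, h) = (U + h) - 33 = -33 + U + h)
(-26256 + 11888)/(-49686 + A(-173, J(s))) = (-26256 + 11888)/(-49686 + (-33 - 173 + 10²*(18 + 12*10))) = -14368/(-49686 + (-33 - 173 + 100*(18 + 120))) = -14368/(-49686 + (-33 - 173 + 100*138)) = -14368/(-49686 + (-33 - 173 + 13800)) = -14368/(-49686 + 13594) = -14368/(-36092) = -14368*(-1/36092) = 3592/9023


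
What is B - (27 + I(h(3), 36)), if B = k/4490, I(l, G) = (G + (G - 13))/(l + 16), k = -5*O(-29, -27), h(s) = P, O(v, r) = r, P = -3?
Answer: -367829/11674 ≈ -31.508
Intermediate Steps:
h(s) = -3
k = 135 (k = -5*(-27) = 135)
I(l, G) = (-13 + 2*G)/(16 + l) (I(l, G) = (G + (-13 + G))/(16 + l) = (-13 + 2*G)/(16 + l))
B = 27/898 (B = 135/4490 = 135*(1/4490) = 27/898 ≈ 0.030067)
B - (27 + I(h(3), 36)) = 27/898 - (27 + (-13 + 2*36)/(16 - 3)) = 27/898 - (27 + (-13 + 72)/13) = 27/898 - (27 + (1/13)*59) = 27/898 - (27 + 59/13) = 27/898 - 1*410/13 = 27/898 - 410/13 = -367829/11674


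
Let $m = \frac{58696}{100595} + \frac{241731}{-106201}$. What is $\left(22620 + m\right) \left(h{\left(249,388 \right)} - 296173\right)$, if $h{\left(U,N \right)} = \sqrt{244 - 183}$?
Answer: $- \frac{6506057257922166293}{971208145} + \frac{21967084298441 \sqrt{61}}{971208145} \approx -6.6988 \cdot 10^{9}$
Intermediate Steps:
$h{\left(U,N \right)} = \sqrt{61}$
$m = - \frac{1643941459}{971208145}$ ($m = 58696 \cdot \frac{1}{100595} + 241731 \left(- \frac{1}{106201}\right) = \frac{5336}{9145} - \frac{241731}{106201} = - \frac{1643941459}{971208145} \approx -1.6927$)
$\left(22620 + m\right) \left(h{\left(249,388 \right)} - 296173\right) = \left(22620 - \frac{1643941459}{971208145}\right) \left(\sqrt{61} - 296173\right) = \frac{21967084298441 \left(-296173 + \sqrt{61}\right)}{971208145} = - \frac{6506057257922166293}{971208145} + \frac{21967084298441 \sqrt{61}}{971208145}$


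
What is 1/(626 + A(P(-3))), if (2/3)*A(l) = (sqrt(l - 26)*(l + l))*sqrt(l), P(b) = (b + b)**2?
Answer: -313/1903582 + 162*sqrt(10)/951791 ≈ 0.00037381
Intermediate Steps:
P(b) = 4*b**2 (P(b) = (2*b)**2 = 4*b**2)
A(l) = 3*l**(3/2)*sqrt(-26 + l) (A(l) = 3*((sqrt(l - 26)*(l + l))*sqrt(l))/2 = 3*((sqrt(-26 + l)*(2*l))*sqrt(l))/2 = 3*((2*l*sqrt(-26 + l))*sqrt(l))/2 = 3*(2*l**(3/2)*sqrt(-26 + l))/2 = 3*l**(3/2)*sqrt(-26 + l))
1/(626 + A(P(-3))) = 1/(626 + 3*(4*(-3)**2)**(3/2)*sqrt(-26 + 4*(-3)**2)) = 1/(626 + 3*(4*9)**(3/2)*sqrt(-26 + 4*9)) = 1/(626 + 3*36**(3/2)*sqrt(-26 + 36)) = 1/(626 + 3*216*sqrt(10)) = 1/(626 + 648*sqrt(10))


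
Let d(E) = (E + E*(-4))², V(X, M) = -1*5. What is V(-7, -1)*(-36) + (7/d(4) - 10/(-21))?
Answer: 181969/1008 ≈ 180.52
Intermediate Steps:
V(X, M) = -5
d(E) = 9*E² (d(E) = (E - 4*E)² = (-3*E)² = 9*E²)
V(-7, -1)*(-36) + (7/d(4) - 10/(-21)) = -5*(-36) + (7/((9*4²)) - 10/(-21)) = 180 + (7/((9*16)) - 10*(-1/21)) = 180 + (7/144 + 10/21) = 180 + 529/1008 = 181969/1008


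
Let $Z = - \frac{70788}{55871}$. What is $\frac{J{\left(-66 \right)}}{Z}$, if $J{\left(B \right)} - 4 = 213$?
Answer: $- \frac{12124007}{70788} \approx -171.27$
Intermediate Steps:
$J{\left(B \right)} = 217$ ($J{\left(B \right)} = 4 + 213 = 217$)
$Z = - \frac{70788}{55871}$ ($Z = \left(-70788\right) \frac{1}{55871} = - \frac{70788}{55871} \approx -1.267$)
$\frac{J{\left(-66 \right)}}{Z} = \frac{217}{- \frac{70788}{55871}} = 217 \left(- \frac{55871}{70788}\right) = - \frac{12124007}{70788}$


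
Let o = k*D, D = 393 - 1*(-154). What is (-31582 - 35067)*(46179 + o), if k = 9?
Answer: -3405897198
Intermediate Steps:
D = 547 (D = 393 + 154 = 547)
o = 4923 (o = 9*547 = 4923)
(-31582 - 35067)*(46179 + o) = (-31582 - 35067)*(46179 + 4923) = -66649*51102 = -3405897198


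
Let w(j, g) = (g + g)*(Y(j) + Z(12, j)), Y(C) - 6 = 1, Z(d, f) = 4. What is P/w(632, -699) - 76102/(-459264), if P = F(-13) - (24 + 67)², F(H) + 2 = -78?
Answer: 32116685/45272832 ≈ 0.70940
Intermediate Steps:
F(H) = -80 (F(H) = -2 - 78 = -80)
Y(C) = 7 (Y(C) = 6 + 1 = 7)
w(j, g) = 22*g (w(j, g) = (g + g)*(7 + 4) = (2*g)*11 = 22*g)
P = -8361 (P = -80 - (24 + 67)² = -80 - 1*91² = -80 - 1*8281 = -80 - 8281 = -8361)
P/w(632, -699) - 76102/(-459264) = -8361/(22*(-699)) - 76102/(-459264) = -8361/(-15378) - 76102*(-1/459264) = -8361*(-1/15378) + 2927/17664 = 2787/5126 + 2927/17664 = 32116685/45272832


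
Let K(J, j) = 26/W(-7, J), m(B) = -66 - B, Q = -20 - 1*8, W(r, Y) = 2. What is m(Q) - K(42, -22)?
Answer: -51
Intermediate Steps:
Q = -28 (Q = -20 - 8 = -28)
K(J, j) = 13 (K(J, j) = 26/2 = 26*(1/2) = 13)
m(Q) - K(42, -22) = (-66 - 1*(-28)) - 1*13 = (-66 + 28) - 13 = -38 - 13 = -51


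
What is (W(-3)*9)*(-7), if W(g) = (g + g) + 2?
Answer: 252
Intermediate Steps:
W(g) = 2 + 2*g (W(g) = 2*g + 2 = 2 + 2*g)
(W(-3)*9)*(-7) = ((2 + 2*(-3))*9)*(-7) = ((2 - 6)*9)*(-7) = -4*9*(-7) = -36*(-7) = 252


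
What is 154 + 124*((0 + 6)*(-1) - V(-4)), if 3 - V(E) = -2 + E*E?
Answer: 774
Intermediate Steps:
V(E) = 5 - E² (V(E) = 3 - (-2 + E*E) = 3 - (-2 + E²) = 3 + (2 - E²) = 5 - E²)
154 + 124*((0 + 6)*(-1) - V(-4)) = 154 + 124*((0 + 6)*(-1) - (5 - 1*(-4)²)) = 154 + 124*(6*(-1) - (5 - 1*16)) = 154 + 124*(-6 - (5 - 16)) = 154 + 124*(-6 - 1*(-11)) = 154 + 124*(-6 + 11) = 154 + 124*5 = 154 + 620 = 774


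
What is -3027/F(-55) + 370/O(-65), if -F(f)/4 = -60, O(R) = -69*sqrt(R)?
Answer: -1009/80 + 74*I*sqrt(65)/897 ≈ -12.613 + 0.66511*I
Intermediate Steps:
F(f) = 240 (F(f) = -4*(-60) = 240)
-3027/F(-55) + 370/O(-65) = -3027/240 + 370/((-69*I*sqrt(65))) = -3027*1/240 + 370/((-69*I*sqrt(65))) = -1009/80 + 370/((-69*I*sqrt(65))) = -1009/80 + 370*(I*sqrt(65)/4485) = -1009/80 + 74*I*sqrt(65)/897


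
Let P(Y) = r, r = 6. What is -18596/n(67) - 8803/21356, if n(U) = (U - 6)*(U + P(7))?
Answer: -436335935/95098268 ≈ -4.5883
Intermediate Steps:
P(Y) = 6
n(U) = (-6 + U)*(6 + U) (n(U) = (U - 6)*(U + 6) = (-6 + U)*(6 + U))
-18596/n(67) - 8803/21356 = -18596/(-36 + 67**2) - 8803/21356 = -18596/(-36 + 4489) - 8803*1/21356 = -18596/4453 - 8803/21356 = -436335935/95098268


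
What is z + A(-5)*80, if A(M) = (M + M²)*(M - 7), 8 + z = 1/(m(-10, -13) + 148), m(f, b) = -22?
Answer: -2420207/126 ≈ -19208.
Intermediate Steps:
z = -1007/126 (z = -8 + 1/(-22 + 148) = -8 + 1/126 = -1007/126 ≈ -7.9921)
A(M) = (-7 + M)*(M + M²) (A(M) = (M + M²)*(-7 + M) = (-7 + M)*(M + M²))
z + A(-5)*80 = -1007/126 - 5*(-7 + (-5)² - 6*(-5))*80 = -1007/126 - 5*(-7 + 25 + 30)*80 = -1007/126 - 5*48*80 = -1007/126 - 240*80 = -1007/126 - 19200 = -2420207/126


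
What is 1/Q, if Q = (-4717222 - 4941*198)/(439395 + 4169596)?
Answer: -4608991/5695540 ≈ -0.80923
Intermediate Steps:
Q = -5695540/4608991 (Q = (-4717222 - 978318)/4608991 = -5695540*1/4608991 = -5695540/4608991 ≈ -1.2357)
1/Q = 1/(-5695540/4608991) = -4608991/5695540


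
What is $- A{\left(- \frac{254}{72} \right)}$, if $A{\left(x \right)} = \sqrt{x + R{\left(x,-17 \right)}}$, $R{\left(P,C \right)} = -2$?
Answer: $- \frac{i \sqrt{199}}{6} \approx - 2.3511 i$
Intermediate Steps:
$A{\left(x \right)} = \sqrt{-2 + x}$ ($A{\left(x \right)} = \sqrt{x - 2} = \sqrt{-2 + x}$)
$- A{\left(- \frac{254}{72} \right)} = - \sqrt{-2 - \frac{254}{72}} = - \sqrt{-2 - \frac{127}{36}} = - \sqrt{- \frac{199}{36}} = - \frac{i \sqrt{199}}{6}$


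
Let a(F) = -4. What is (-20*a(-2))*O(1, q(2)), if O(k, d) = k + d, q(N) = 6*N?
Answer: 1040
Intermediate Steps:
O(k, d) = d + k
(-20*a(-2))*O(1, q(2)) = (-20*(-4))*(6*2 + 1) = 80*(12 + 1) = 80*13 = 1040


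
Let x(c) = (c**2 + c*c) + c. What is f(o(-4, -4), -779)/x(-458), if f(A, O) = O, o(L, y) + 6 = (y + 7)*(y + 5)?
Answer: -779/419070 ≈ -0.0018589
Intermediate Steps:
o(L, y) = -6 + (5 + y)*(7 + y) (o(L, y) = -6 + (y + 7)*(y + 5) = -6 + (7 + y)*(5 + y) = -6 + (5 + y)*(7 + y))
x(c) = c + 2*c**2 (x(c) = (c**2 + c**2) + c = 2*c**2 + c = c + 2*c**2)
f(o(-4, -4), -779)/x(-458) = -779*(-1/(458*(1 + 2*(-458)))) = -779*(-1/(458*(1 - 916))) = -779/((-458*(-915))) = -779/419070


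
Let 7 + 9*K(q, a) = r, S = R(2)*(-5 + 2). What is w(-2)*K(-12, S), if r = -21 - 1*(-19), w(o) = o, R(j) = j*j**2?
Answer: 2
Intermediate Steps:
R(j) = j**3
r = -2 (r = -21 + 19 = -2)
S = -24 (S = 2**3*(-5 + 2) = 8*(-3) = -24)
K(q, a) = -1 (K(q, a) = -7/9 + (1/9)*(-2) = -7/9 - 2/9 = -1)
w(-2)*K(-12, S) = -2*(-1) = 2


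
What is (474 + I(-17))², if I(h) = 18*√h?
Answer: 219168 + 17064*I*√17 ≈ 2.1917e+5 + 70357.0*I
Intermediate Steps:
(474 + I(-17))² = (474 + 18*√(-17))² = (474 + 18*(I*√17))² = (474 + 18*I*√17)²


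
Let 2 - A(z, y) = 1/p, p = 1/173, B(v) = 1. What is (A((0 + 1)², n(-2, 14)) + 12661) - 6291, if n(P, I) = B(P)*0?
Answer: 6199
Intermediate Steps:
p = 1/173 ≈ 0.0057803
n(P, I) = 0 (n(P, I) = 1*0 = 0)
A(z, y) = -171 (A(z, y) = 2 - 1/1/173 = 2 - 1*173 = 2 - 173 = -171)
(A((0 + 1)², n(-2, 14)) + 12661) - 6291 = (-171 + 12661) - 6291 = 12490 - 6291 = 6199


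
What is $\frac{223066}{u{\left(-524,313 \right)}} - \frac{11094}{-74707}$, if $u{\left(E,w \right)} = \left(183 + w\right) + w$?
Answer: $\frac{16673566708}{60437963} \approx 275.88$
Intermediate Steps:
$u{\left(E,w \right)} = 183 + 2 w$
$\frac{223066}{u{\left(-524,313 \right)}} - \frac{11094}{-74707} = \frac{223066}{183 + 2 \cdot 313} - \frac{11094}{-74707} = \frac{223066}{183 + 626} - - \frac{11094}{74707} = \frac{223066}{809} + \frac{11094}{74707} = \frac{16673566708}{60437963}$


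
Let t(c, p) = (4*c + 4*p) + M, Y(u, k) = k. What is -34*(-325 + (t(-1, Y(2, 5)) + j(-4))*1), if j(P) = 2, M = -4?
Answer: 10574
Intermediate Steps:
t(c, p) = -4 + 4*c + 4*p (t(c, p) = (4*c + 4*p) - 4 = -4 + 4*c + 4*p)
-34*(-325 + (t(-1, Y(2, 5)) + j(-4))*1) = -34*(-325 + ((-4 + 4*(-1) + 4*5) + 2)*1) = -34*(-325 + ((-4 - 4 + 20) + 2)*1) = -34*(-325 + (12 + 2)*1) = -34*(-325 + 14*1) = -34*(-325 + 14) = -34*(-311) = 10574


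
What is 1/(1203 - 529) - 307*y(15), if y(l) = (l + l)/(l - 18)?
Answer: 2069181/674 ≈ 3070.0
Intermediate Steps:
y(l) = 2*l/(-18 + l) (y(l) = (2*l)/(-18 + l) = 2*l/(-18 + l))
1/(1203 - 529) - 307*y(15) = 1/(1203 - 529) - 614*15/(-18 + 15) = 1/674 - 614*15/(-3) = 1/674 - 614*15*(-1)/3 = 1/674 - 307*(-10) = 1/674 + 3070 = 2069181/674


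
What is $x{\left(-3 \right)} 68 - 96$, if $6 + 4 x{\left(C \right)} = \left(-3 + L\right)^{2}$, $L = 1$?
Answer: $-130$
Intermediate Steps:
$x{\left(C \right)} = - \frac{1}{2}$ ($x{\left(C \right)} = - \frac{3}{2} + \frac{\left(-3 + 1\right)^{2}}{4} = - \frac{3}{2} + \frac{\left(-2\right)^{2}}{4} = - \frac{3}{2} + \frac{1}{4} \cdot 4 = - \frac{3}{2} + 1 = - \frac{1}{2}$)
$x{\left(-3 \right)} 68 - 96 = \left(- \frac{1}{2}\right) 68 - 96 = -34 - 96 = -130$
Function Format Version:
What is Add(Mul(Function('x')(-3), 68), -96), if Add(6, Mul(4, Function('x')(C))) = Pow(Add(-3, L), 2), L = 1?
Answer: -130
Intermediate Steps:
Function('x')(C) = Rational(-1, 2) (Function('x')(C) = Add(Rational(-3, 2), Mul(Rational(1, 4), Pow(Add(-3, 1), 2))) = Add(Rational(-3, 2), Mul(Rational(1, 4), Pow(-2, 2))) = Add(Rational(-3, 2), Mul(Rational(1, 4), 4)) = Add(Rational(-3, 2), 1) = Rational(-1, 2))
Add(Mul(Function('x')(-3), 68), -96) = Add(Mul(Rational(-1, 2), 68), -96) = Add(-34, -96) = -130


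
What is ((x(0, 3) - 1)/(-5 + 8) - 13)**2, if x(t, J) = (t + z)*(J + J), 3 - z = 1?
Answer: 784/9 ≈ 87.111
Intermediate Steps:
z = 2 (z = 3 - 1*1 = 3 - 1 = 2)
x(t, J) = 2*J*(2 + t) (x(t, J) = (t + 2)*(J + J) = (2 + t)*(2*J) = 2*J*(2 + t))
((x(0, 3) - 1)/(-5 + 8) - 13)**2 = ((2*3*(2 + 0) - 1)/(-5 + 8) - 13)**2 = ((2*3*2 - 1)/3 - 13)**2 = ((12 - 1)*(1/3) - 13)**2 = (11*(1/3) - 13)**2 = (11/3 - 13)**2 = (-28/3)**2 = 784/9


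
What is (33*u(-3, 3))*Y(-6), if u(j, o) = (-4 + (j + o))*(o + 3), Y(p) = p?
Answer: 4752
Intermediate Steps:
u(j, o) = (3 + o)*(-4 + j + o) (u(j, o) = (-4 + j + o)*(3 + o) = (3 + o)*(-4 + j + o))
(33*u(-3, 3))*Y(-6) = (33*(-12 + 3² - 1*3 + 3*(-3) - 3*3))*(-6) = (33*(-12 + 9 - 3 - 9 - 9))*(-6) = (33*(-24))*(-6) = -792*(-6) = 4752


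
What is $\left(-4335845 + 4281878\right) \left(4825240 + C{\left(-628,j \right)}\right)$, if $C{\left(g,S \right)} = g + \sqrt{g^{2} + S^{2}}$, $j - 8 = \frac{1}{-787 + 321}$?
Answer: $-260369835804 - \frac{53967 \sqrt{85656742433}}{466} \approx -2.604 \cdot 10^{11}$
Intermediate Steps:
$j = \frac{3727}{466}$ ($j = 8 + \frac{1}{-787 + 321} = 8 + \frac{1}{-466} = 8 - \frac{1}{466} = \frac{3727}{466} \approx 7.9979$)
$C{\left(g,S \right)} = g + \sqrt{S^{2} + g^{2}}$
$\left(-4335845 + 4281878\right) \left(4825240 + C{\left(-628,j \right)}\right) = \left(-4335845 + 4281878\right) \left(4825240 - \left(628 - \sqrt{\left(\frac{3727}{466}\right)^{2} + \left(-628\right)^{2}}\right)\right) = - 53967 \left(4825240 - \left(628 - \sqrt{\frac{13890529}{217156} + 394384}\right)\right) = - 53967 \left(4825240 - \left(628 - \sqrt{\frac{85656742433}{217156}}\right)\right) = - 53967 \left(4825240 - \left(628 - \frac{\sqrt{85656742433}}{466}\right)\right) = - 53967 \left(4824612 + \frac{\sqrt{85656742433}}{466}\right) = -260369835804 - \frac{53967 \sqrt{85656742433}}{466}$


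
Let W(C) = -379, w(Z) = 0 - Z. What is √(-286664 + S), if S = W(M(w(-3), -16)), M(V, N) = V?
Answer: I*√287043 ≈ 535.76*I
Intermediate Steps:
w(Z) = -Z
S = -379
√(-286664 + S) = √(-286664 - 379) = √(-287043) = I*√287043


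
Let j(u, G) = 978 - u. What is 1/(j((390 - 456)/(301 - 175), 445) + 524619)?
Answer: 21/11037548 ≈ 1.9026e-6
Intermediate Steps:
1/(j((390 - 456)/(301 - 175), 445) + 524619) = 1/((978 - (390 - 456)/(301 - 175)) + 524619) = 1/((978 - (-66)/126) + 524619) = 1/((978 - 1*(-11/21)) + 524619) = 1/((978 + 11/21) + 524619) = 1/(20549/21 + 524619) = 1/(11037548/21) = 21/11037548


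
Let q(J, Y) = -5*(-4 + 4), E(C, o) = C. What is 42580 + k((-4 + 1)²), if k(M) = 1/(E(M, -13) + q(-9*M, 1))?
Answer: 383221/9 ≈ 42580.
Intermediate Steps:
q(J, Y) = 0 (q(J, Y) = -5*0 = 0)
k(M) = 1/M (k(M) = 1/(M + 0) = 1/M)
42580 + k((-4 + 1)²) = 42580 + 1/((-4 + 1)²) = 42580 + 1/((-3)²) = 42580 + 1/9 = 42580 + ⅑ = 383221/9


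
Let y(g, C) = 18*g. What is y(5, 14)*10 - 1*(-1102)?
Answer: 2002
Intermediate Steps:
y(5, 14)*10 - 1*(-1102) = (18*5)*10 - 1*(-1102) = 90*10 + 1102 = 900 + 1102 = 2002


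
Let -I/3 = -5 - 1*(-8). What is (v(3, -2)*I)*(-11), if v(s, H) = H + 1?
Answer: -99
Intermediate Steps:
v(s, H) = 1 + H
I = -9 (I = -3*(-5 - 1*(-8)) = -3*(-5 + 8) = -3*3 = -9)
(v(3, -2)*I)*(-11) = ((1 - 2)*(-9))*(-11) = -1*(-9)*(-11) = 9*(-11) = -99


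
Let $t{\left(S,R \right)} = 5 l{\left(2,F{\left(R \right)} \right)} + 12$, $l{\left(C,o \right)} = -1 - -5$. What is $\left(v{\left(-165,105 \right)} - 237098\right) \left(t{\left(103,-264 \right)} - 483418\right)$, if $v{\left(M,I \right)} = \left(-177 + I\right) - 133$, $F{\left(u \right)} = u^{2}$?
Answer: $114708947958$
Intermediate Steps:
$v{\left(M,I \right)} = -310 + I$
$l{\left(C,o \right)} = 4$ ($l{\left(C,o \right)} = -1 + 5 = 4$)
$t{\left(S,R \right)} = 32$ ($t{\left(S,R \right)} = 5 \cdot 4 + 12 = 20 + 12 = 32$)
$\left(v{\left(-165,105 \right)} - 237098\right) \left(t{\left(103,-264 \right)} - 483418\right) = \left(\left(-310 + 105\right) - 237098\right) \left(32 - 483418\right) = \left(-205 - 237098\right) \left(-483386\right) = \left(-237303\right) \left(-483386\right) = 114708947958$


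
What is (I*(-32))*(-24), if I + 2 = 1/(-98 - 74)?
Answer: -66240/43 ≈ -1540.5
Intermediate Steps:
I = -345/172 (I = -2 + 1/(-98 - 74) = -2 + 1/(-172) = -2 - 1/172 = -345/172 ≈ -2.0058)
(I*(-32))*(-24) = -345/172*(-32)*(-24) = (2760/43)*(-24) = -66240/43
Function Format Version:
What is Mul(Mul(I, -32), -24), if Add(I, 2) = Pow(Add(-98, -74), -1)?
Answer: Rational(-66240, 43) ≈ -1540.5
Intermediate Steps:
I = Rational(-345, 172) (I = Add(-2, Pow(Add(-98, -74), -1)) = Add(-2, Pow(-172, -1)) = Add(-2, Rational(-1, 172)) = Rational(-345, 172) ≈ -2.0058)
Mul(Mul(I, -32), -24) = Mul(Mul(Rational(-345, 172), -32), -24) = Mul(Rational(2760, 43), -24) = Rational(-66240, 43)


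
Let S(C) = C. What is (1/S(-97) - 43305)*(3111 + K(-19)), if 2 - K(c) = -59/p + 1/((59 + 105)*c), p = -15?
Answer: -305209939212763/2266890 ≈ -1.3464e+8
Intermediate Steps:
K(c) = -29/15 - 1/(164*c) (K(c) = 2 - (-59/(-15) + 1/((59 + 105)*c)) = 2 - (-59*(-1/15) + 1/(164*c)) = 2 - (59/15 + 1/(164*c)) = 2 + (-59/15 - 1/(164*c)) = -29/15 - 1/(164*c))
(1/S(-97) - 43305)*(3111 + K(-19)) = (1/(-97) - 43305)*(3111 + (1/2460)*(-15 - 4756*(-19))/(-19)) = (-1/97 - 43305)*(3111 + (1/2460)*(-1/19)*(-15 + 90364)) = -4200586*(3111 + (1/2460)*(-1/19)*90349)/97 = -4200586*(3111 - 90349/46740)/97 = -4200586/97*145317791/46740 = -305209939212763/2266890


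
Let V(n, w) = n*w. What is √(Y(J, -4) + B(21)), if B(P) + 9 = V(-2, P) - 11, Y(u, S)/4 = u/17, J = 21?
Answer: I*√16490/17 ≈ 7.5537*I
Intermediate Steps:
Y(u, S) = 4*u/17 (Y(u, S) = 4*(u/17) = 4*u/17)
B(P) = -20 - 2*P (B(P) = -9 + (-2*P - 11) = -9 + (-11 - 2*P) = -20 - 2*P)
√(Y(J, -4) + B(21)) = √((4/17)*21 + (-20 - 2*21)) = √(84/17 + (-20 - 42)) = √(84/17 - 62) = √(-970/17) = I*√16490/17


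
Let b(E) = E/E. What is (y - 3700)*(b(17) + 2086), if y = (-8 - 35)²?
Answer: -3863037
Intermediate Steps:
y = 1849 (y = (-43)² = 1849)
b(E) = 1
(y - 3700)*(b(17) + 2086) = (1849 - 3700)*(1 + 2086) = -1851*2087 = -3863037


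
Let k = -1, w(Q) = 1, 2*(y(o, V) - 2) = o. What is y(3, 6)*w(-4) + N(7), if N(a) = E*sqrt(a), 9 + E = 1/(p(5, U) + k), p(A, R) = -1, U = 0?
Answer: 7/2 - 19*sqrt(7)/2 ≈ -21.635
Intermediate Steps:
y(o, V) = 2 + o/2
E = -19/2 (E = -9 + 1/(-1 - 1) = -9 + 1/(-2) = -9 - 1/2 = -19/2 ≈ -9.5000)
N(a) = -19*sqrt(a)/2
y(3, 6)*w(-4) + N(7) = (2 + (1/2)*3)*1 - 19*sqrt(7)/2 = (2 + 3/2)*1 - 19*sqrt(7)/2 = (7/2)*1 - 19*sqrt(7)/2 = 7/2 - 19*sqrt(7)/2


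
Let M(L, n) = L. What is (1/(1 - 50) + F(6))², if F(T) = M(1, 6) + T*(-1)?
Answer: 60516/2401 ≈ 25.204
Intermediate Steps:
F(T) = 1 - T (F(T) = 1 + T*(-1) = 1 - T)
(1/(1 - 50) + F(6))² = (1/(1 - 50) + (1 - 1*6))² = (1/(-49) + (1 - 6))² = (-1/49 - 5)² = (-246/49)² = 60516/2401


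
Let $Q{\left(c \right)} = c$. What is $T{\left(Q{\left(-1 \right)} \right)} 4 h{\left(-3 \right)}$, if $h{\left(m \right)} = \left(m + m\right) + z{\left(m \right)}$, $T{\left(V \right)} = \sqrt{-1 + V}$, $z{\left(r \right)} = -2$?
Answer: $- 32 i \sqrt{2} \approx - 45.255 i$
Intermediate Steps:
$h{\left(m \right)} = -2 + 2 m$ ($h{\left(m \right)} = \left(m + m\right) - 2 = 2 m - 2 = -2 + 2 m$)
$T{\left(Q{\left(-1 \right)} \right)} 4 h{\left(-3 \right)} = \sqrt{-1 - 1} \cdot 4 \left(-2 + 2 \left(-3\right)\right) = \sqrt{-2} \cdot 4 \left(-2 - 6\right) = i \sqrt{2} \cdot 4 \left(-8\right) = 4 i \sqrt{2} \left(-8\right) = - 32 i \sqrt{2}$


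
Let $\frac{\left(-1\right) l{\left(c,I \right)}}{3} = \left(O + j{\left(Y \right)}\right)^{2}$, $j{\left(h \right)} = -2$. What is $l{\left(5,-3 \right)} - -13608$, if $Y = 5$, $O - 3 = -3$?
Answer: $13596$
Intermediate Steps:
$O = 0$ ($O = 3 - 3 = 0$)
$l{\left(c,I \right)} = -12$ ($l{\left(c,I \right)} = - 3 \left(0 - 2\right)^{2} = - 3 \left(-2\right)^{2} = \left(-3\right) 4 = -12$)
$l{\left(5,-3 \right)} - -13608 = -12 - -13608 = -12 + 13608 = 13596$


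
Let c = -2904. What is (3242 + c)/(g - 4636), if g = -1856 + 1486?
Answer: -169/2503 ≈ -0.067519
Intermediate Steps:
g = -370
(3242 + c)/(g - 4636) = (3242 - 2904)/(-370 - 4636) = 338/(-5006) = 338*(-1/5006) = -169/2503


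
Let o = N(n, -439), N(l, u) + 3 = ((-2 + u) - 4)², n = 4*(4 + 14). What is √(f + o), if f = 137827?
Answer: √335849 ≈ 579.52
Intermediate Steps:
n = 72 (n = 4*18 = 72)
N(l, u) = -3 + (-6 + u)² (N(l, u) = -3 + ((-2 + u) - 4)² = -3 + (-6 + u)²)
o = 198022 (o = -3 + (-6 - 439)² = -3 + (-445)² = -3 + 198025 = 198022)
√(f + o) = √(137827 + 198022) = √335849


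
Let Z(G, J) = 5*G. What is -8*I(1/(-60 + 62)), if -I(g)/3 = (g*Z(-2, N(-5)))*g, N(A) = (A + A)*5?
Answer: -60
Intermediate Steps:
N(A) = 10*A (N(A) = (2*A)*5 = 10*A)
I(g) = 30*g² (I(g) = -3*g*(5*(-2))*g = -3*g*(-10)*g = -3*(-10*g)*g = -(-30)*g² = 30*g²)
-8*I(1/(-60 + 62)) = -240*(1/(-60 + 62))² = -240*(1/2)² = -240*(½)² = -240/4 = -8*15/2 = -60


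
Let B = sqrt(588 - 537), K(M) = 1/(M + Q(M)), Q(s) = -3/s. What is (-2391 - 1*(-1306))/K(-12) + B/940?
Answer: 50995/4 + sqrt(51)/940 ≈ 12749.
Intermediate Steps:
K(M) = 1/(M - 3/M)
B = sqrt(51) ≈ 7.1414
(-2391 - 1*(-1306))/K(-12) + B/940 = (-2391 - 1*(-1306))/((-12/(-3 + (-12)**2))) + sqrt(51)/940 = (-2391 + 1306)/((-12/(-3 + 144))) + sqrt(51)*(1/940) = -1085/((-12/141)) + sqrt(51)/940 = -1085/((-12*1/141)) + sqrt(51)/940 = -1085/(-4/47) + sqrt(51)/940 = -1085*(-47/4) + sqrt(51)/940 = 50995/4 + sqrt(51)/940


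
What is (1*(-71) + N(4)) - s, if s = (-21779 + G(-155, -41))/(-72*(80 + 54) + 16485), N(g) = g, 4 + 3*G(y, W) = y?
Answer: -436247/6837 ≈ -63.807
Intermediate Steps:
G(y, W) = -4/3 + y/3
s = -21832/6837 (s = (-21779 + (-4/3 + (1/3)*(-155)))/(-72*(80 + 54) + 16485) = (-21779 + (-4/3 - 155/3))/(-72*134 + 16485) = (-21779 - 53)/(-9648 + 16485) = -21832/6837 ≈ -3.1932)
(1*(-71) + N(4)) - s = (1*(-71) + 4) - 1*(-21832/6837) = (-71 + 4) + 21832/6837 = -67 + 21832/6837 = -436247/6837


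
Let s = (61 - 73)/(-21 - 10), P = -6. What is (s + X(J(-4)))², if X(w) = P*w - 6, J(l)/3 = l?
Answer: 4235364/961 ≈ 4407.3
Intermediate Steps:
J(l) = 3*l
X(w) = -6 - 6*w (X(w) = -6*w - 6 = -6 - 6*w)
s = 12/31 (s = -12/(-31) = -12*(-1/31) = 12/31 ≈ 0.38710)
(s + X(J(-4)))² = (12/31 + (-6 - 18*(-4)))² = (12/31 + (-6 - 6*(-12)))² = (12/31 + (-6 + 72))² = (12/31 + 66)² = (2058/31)² = 4235364/961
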